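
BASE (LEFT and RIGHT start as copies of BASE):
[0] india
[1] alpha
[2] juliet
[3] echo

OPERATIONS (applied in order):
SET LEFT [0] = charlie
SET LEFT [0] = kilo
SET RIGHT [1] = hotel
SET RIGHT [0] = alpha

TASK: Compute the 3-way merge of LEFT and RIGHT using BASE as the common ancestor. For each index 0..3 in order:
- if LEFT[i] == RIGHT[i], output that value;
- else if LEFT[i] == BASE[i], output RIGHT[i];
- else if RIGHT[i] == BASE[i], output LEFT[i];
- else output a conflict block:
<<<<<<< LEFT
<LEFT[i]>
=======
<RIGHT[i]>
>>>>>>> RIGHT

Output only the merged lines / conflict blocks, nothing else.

Answer: <<<<<<< LEFT
kilo
=======
alpha
>>>>>>> RIGHT
hotel
juliet
echo

Derivation:
Final LEFT:  [kilo, alpha, juliet, echo]
Final RIGHT: [alpha, hotel, juliet, echo]
i=0: BASE=india L=kilo R=alpha all differ -> CONFLICT
i=1: L=alpha=BASE, R=hotel -> take RIGHT -> hotel
i=2: L=juliet R=juliet -> agree -> juliet
i=3: L=echo R=echo -> agree -> echo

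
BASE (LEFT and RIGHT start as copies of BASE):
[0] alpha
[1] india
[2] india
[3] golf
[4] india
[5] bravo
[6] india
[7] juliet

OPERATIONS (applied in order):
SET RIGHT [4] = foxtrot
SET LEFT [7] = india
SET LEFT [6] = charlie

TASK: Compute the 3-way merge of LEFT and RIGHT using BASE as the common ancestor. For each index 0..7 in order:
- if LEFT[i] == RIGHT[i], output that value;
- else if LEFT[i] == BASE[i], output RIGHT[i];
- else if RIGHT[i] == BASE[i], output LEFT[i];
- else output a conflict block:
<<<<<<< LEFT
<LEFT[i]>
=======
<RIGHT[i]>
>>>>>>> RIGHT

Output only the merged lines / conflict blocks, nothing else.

Answer: alpha
india
india
golf
foxtrot
bravo
charlie
india

Derivation:
Final LEFT:  [alpha, india, india, golf, india, bravo, charlie, india]
Final RIGHT: [alpha, india, india, golf, foxtrot, bravo, india, juliet]
i=0: L=alpha R=alpha -> agree -> alpha
i=1: L=india R=india -> agree -> india
i=2: L=india R=india -> agree -> india
i=3: L=golf R=golf -> agree -> golf
i=4: L=india=BASE, R=foxtrot -> take RIGHT -> foxtrot
i=5: L=bravo R=bravo -> agree -> bravo
i=6: L=charlie, R=india=BASE -> take LEFT -> charlie
i=7: L=india, R=juliet=BASE -> take LEFT -> india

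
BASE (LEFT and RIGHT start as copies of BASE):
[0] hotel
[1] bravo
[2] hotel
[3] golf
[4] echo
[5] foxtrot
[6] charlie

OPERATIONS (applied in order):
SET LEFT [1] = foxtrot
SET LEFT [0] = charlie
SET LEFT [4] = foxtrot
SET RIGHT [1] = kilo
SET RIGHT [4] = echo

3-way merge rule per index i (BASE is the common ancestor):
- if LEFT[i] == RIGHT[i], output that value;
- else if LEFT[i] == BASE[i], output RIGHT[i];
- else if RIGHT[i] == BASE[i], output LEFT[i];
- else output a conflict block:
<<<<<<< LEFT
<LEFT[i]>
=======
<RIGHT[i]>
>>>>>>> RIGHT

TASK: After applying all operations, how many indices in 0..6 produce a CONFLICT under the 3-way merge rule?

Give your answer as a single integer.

Final LEFT:  [charlie, foxtrot, hotel, golf, foxtrot, foxtrot, charlie]
Final RIGHT: [hotel, kilo, hotel, golf, echo, foxtrot, charlie]
i=0: L=charlie, R=hotel=BASE -> take LEFT -> charlie
i=1: BASE=bravo L=foxtrot R=kilo all differ -> CONFLICT
i=2: L=hotel R=hotel -> agree -> hotel
i=3: L=golf R=golf -> agree -> golf
i=4: L=foxtrot, R=echo=BASE -> take LEFT -> foxtrot
i=5: L=foxtrot R=foxtrot -> agree -> foxtrot
i=6: L=charlie R=charlie -> agree -> charlie
Conflict count: 1

Answer: 1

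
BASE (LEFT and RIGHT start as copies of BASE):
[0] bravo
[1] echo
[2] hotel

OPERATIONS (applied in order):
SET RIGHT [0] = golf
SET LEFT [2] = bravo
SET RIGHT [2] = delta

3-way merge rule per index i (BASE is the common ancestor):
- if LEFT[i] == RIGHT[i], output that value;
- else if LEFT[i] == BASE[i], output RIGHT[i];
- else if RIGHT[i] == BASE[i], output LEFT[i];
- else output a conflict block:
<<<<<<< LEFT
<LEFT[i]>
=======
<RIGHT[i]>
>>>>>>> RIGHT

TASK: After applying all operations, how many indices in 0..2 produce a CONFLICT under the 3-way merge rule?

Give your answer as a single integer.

Answer: 1

Derivation:
Final LEFT:  [bravo, echo, bravo]
Final RIGHT: [golf, echo, delta]
i=0: L=bravo=BASE, R=golf -> take RIGHT -> golf
i=1: L=echo R=echo -> agree -> echo
i=2: BASE=hotel L=bravo R=delta all differ -> CONFLICT
Conflict count: 1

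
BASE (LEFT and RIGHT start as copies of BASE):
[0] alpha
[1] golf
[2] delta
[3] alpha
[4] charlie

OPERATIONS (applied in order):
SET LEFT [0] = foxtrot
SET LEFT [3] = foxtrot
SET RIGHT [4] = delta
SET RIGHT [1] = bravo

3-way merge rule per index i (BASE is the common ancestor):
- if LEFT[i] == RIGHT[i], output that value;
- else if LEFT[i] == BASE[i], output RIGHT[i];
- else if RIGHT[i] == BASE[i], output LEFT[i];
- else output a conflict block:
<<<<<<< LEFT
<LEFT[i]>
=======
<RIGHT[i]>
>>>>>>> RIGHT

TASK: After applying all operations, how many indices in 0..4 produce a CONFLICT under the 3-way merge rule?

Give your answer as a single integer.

Final LEFT:  [foxtrot, golf, delta, foxtrot, charlie]
Final RIGHT: [alpha, bravo, delta, alpha, delta]
i=0: L=foxtrot, R=alpha=BASE -> take LEFT -> foxtrot
i=1: L=golf=BASE, R=bravo -> take RIGHT -> bravo
i=2: L=delta R=delta -> agree -> delta
i=3: L=foxtrot, R=alpha=BASE -> take LEFT -> foxtrot
i=4: L=charlie=BASE, R=delta -> take RIGHT -> delta
Conflict count: 0

Answer: 0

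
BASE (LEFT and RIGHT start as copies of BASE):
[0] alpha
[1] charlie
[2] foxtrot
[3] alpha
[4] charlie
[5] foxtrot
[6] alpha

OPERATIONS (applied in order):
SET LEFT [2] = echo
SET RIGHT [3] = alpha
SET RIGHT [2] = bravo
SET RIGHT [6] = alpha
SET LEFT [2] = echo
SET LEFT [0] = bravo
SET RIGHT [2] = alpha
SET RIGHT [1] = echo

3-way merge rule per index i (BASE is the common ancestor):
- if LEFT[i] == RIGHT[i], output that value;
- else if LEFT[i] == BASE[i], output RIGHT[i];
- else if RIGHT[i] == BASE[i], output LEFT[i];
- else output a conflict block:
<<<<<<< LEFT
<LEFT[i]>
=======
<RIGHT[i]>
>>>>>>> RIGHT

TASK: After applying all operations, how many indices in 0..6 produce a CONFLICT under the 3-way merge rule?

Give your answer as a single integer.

Answer: 1

Derivation:
Final LEFT:  [bravo, charlie, echo, alpha, charlie, foxtrot, alpha]
Final RIGHT: [alpha, echo, alpha, alpha, charlie, foxtrot, alpha]
i=0: L=bravo, R=alpha=BASE -> take LEFT -> bravo
i=1: L=charlie=BASE, R=echo -> take RIGHT -> echo
i=2: BASE=foxtrot L=echo R=alpha all differ -> CONFLICT
i=3: L=alpha R=alpha -> agree -> alpha
i=4: L=charlie R=charlie -> agree -> charlie
i=5: L=foxtrot R=foxtrot -> agree -> foxtrot
i=6: L=alpha R=alpha -> agree -> alpha
Conflict count: 1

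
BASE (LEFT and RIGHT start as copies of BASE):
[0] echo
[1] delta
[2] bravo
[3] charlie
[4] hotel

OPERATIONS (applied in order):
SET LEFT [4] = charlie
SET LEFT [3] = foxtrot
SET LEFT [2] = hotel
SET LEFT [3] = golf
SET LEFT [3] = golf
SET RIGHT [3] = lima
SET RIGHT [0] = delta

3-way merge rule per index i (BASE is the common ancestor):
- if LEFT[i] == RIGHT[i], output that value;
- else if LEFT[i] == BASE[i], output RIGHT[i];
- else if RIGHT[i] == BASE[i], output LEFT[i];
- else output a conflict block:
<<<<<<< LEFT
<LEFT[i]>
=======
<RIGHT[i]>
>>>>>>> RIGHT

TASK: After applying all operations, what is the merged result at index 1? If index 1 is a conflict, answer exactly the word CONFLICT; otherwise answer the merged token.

Answer: delta

Derivation:
Final LEFT:  [echo, delta, hotel, golf, charlie]
Final RIGHT: [delta, delta, bravo, lima, hotel]
i=0: L=echo=BASE, R=delta -> take RIGHT -> delta
i=1: L=delta R=delta -> agree -> delta
i=2: L=hotel, R=bravo=BASE -> take LEFT -> hotel
i=3: BASE=charlie L=golf R=lima all differ -> CONFLICT
i=4: L=charlie, R=hotel=BASE -> take LEFT -> charlie
Index 1 -> delta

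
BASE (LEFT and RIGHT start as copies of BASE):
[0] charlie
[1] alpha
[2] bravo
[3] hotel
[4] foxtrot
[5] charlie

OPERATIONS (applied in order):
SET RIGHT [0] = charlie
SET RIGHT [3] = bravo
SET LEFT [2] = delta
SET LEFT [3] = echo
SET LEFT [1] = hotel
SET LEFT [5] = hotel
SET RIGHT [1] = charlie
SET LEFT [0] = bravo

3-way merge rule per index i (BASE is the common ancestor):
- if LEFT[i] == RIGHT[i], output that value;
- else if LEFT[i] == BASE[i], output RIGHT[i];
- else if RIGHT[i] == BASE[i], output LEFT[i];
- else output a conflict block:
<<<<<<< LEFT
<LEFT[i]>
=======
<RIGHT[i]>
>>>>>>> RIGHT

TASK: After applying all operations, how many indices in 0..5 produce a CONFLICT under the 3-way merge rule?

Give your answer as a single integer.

Final LEFT:  [bravo, hotel, delta, echo, foxtrot, hotel]
Final RIGHT: [charlie, charlie, bravo, bravo, foxtrot, charlie]
i=0: L=bravo, R=charlie=BASE -> take LEFT -> bravo
i=1: BASE=alpha L=hotel R=charlie all differ -> CONFLICT
i=2: L=delta, R=bravo=BASE -> take LEFT -> delta
i=3: BASE=hotel L=echo R=bravo all differ -> CONFLICT
i=4: L=foxtrot R=foxtrot -> agree -> foxtrot
i=5: L=hotel, R=charlie=BASE -> take LEFT -> hotel
Conflict count: 2

Answer: 2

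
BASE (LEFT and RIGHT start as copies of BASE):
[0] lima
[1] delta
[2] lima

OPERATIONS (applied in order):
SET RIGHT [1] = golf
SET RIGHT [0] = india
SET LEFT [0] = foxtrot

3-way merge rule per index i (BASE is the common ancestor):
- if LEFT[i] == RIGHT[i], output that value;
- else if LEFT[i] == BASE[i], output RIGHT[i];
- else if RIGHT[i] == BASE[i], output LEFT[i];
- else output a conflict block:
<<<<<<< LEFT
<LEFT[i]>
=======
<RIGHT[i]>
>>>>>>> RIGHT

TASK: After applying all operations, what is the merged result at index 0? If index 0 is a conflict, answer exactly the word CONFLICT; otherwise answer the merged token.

Answer: CONFLICT

Derivation:
Final LEFT:  [foxtrot, delta, lima]
Final RIGHT: [india, golf, lima]
i=0: BASE=lima L=foxtrot R=india all differ -> CONFLICT
i=1: L=delta=BASE, R=golf -> take RIGHT -> golf
i=2: L=lima R=lima -> agree -> lima
Index 0 -> CONFLICT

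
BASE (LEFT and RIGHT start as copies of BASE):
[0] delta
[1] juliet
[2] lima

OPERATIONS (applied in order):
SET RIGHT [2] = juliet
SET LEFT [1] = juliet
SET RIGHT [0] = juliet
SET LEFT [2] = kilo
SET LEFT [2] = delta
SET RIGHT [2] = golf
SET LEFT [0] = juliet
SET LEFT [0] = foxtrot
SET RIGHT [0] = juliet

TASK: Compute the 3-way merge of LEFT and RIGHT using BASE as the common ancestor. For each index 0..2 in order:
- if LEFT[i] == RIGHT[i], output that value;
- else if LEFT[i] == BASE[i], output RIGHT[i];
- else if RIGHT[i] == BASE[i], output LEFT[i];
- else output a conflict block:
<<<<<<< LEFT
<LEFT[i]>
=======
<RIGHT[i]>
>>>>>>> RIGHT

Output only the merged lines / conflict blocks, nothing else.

Answer: <<<<<<< LEFT
foxtrot
=======
juliet
>>>>>>> RIGHT
juliet
<<<<<<< LEFT
delta
=======
golf
>>>>>>> RIGHT

Derivation:
Final LEFT:  [foxtrot, juliet, delta]
Final RIGHT: [juliet, juliet, golf]
i=0: BASE=delta L=foxtrot R=juliet all differ -> CONFLICT
i=1: L=juliet R=juliet -> agree -> juliet
i=2: BASE=lima L=delta R=golf all differ -> CONFLICT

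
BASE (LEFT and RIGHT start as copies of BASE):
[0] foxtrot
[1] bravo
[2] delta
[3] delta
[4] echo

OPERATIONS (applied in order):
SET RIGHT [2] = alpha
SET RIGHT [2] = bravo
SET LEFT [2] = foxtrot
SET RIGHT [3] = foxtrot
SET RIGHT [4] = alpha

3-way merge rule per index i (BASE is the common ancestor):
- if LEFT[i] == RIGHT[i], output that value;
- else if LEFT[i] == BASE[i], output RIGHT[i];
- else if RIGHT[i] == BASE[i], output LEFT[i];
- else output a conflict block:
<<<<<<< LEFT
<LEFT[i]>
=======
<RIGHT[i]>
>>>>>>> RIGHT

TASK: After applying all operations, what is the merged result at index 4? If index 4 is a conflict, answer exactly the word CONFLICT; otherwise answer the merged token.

Final LEFT:  [foxtrot, bravo, foxtrot, delta, echo]
Final RIGHT: [foxtrot, bravo, bravo, foxtrot, alpha]
i=0: L=foxtrot R=foxtrot -> agree -> foxtrot
i=1: L=bravo R=bravo -> agree -> bravo
i=2: BASE=delta L=foxtrot R=bravo all differ -> CONFLICT
i=3: L=delta=BASE, R=foxtrot -> take RIGHT -> foxtrot
i=4: L=echo=BASE, R=alpha -> take RIGHT -> alpha
Index 4 -> alpha

Answer: alpha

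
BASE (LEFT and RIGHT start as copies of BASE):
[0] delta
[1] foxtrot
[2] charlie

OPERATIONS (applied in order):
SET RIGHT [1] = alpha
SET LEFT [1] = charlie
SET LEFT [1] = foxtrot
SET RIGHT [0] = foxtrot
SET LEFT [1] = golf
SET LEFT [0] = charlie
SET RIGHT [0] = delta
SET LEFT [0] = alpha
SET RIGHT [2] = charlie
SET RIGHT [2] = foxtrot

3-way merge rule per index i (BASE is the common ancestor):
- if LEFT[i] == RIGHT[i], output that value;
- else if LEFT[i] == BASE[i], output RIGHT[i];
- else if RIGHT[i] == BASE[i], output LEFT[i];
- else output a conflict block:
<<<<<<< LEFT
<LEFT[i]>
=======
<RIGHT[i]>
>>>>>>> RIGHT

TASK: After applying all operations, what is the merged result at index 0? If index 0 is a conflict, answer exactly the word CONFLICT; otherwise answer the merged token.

Answer: alpha

Derivation:
Final LEFT:  [alpha, golf, charlie]
Final RIGHT: [delta, alpha, foxtrot]
i=0: L=alpha, R=delta=BASE -> take LEFT -> alpha
i=1: BASE=foxtrot L=golf R=alpha all differ -> CONFLICT
i=2: L=charlie=BASE, R=foxtrot -> take RIGHT -> foxtrot
Index 0 -> alpha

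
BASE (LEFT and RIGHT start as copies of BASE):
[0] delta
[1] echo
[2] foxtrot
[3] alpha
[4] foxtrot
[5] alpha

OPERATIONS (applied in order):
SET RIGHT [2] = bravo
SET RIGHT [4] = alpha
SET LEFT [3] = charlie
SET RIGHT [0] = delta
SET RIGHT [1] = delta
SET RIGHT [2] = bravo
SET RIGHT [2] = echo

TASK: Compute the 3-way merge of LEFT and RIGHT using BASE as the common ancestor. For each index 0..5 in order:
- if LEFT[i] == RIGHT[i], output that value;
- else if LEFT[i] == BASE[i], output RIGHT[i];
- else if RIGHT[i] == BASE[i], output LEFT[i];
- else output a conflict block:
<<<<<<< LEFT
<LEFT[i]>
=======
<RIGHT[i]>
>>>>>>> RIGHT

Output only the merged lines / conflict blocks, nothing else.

Final LEFT:  [delta, echo, foxtrot, charlie, foxtrot, alpha]
Final RIGHT: [delta, delta, echo, alpha, alpha, alpha]
i=0: L=delta R=delta -> agree -> delta
i=1: L=echo=BASE, R=delta -> take RIGHT -> delta
i=2: L=foxtrot=BASE, R=echo -> take RIGHT -> echo
i=3: L=charlie, R=alpha=BASE -> take LEFT -> charlie
i=4: L=foxtrot=BASE, R=alpha -> take RIGHT -> alpha
i=5: L=alpha R=alpha -> agree -> alpha

Answer: delta
delta
echo
charlie
alpha
alpha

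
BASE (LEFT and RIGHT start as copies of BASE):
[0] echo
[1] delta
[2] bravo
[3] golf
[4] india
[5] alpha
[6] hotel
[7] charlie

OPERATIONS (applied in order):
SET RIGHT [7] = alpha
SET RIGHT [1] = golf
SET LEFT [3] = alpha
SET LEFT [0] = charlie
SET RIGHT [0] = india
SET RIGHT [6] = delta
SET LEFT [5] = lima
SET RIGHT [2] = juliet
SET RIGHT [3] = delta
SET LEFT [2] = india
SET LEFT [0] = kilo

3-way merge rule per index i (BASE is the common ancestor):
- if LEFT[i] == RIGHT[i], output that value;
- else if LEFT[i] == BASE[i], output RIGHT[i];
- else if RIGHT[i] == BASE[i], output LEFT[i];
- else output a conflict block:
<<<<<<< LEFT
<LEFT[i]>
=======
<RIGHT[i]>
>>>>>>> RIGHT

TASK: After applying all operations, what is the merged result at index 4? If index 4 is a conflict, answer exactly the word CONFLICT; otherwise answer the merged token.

Final LEFT:  [kilo, delta, india, alpha, india, lima, hotel, charlie]
Final RIGHT: [india, golf, juliet, delta, india, alpha, delta, alpha]
i=0: BASE=echo L=kilo R=india all differ -> CONFLICT
i=1: L=delta=BASE, R=golf -> take RIGHT -> golf
i=2: BASE=bravo L=india R=juliet all differ -> CONFLICT
i=3: BASE=golf L=alpha R=delta all differ -> CONFLICT
i=4: L=india R=india -> agree -> india
i=5: L=lima, R=alpha=BASE -> take LEFT -> lima
i=6: L=hotel=BASE, R=delta -> take RIGHT -> delta
i=7: L=charlie=BASE, R=alpha -> take RIGHT -> alpha
Index 4 -> india

Answer: india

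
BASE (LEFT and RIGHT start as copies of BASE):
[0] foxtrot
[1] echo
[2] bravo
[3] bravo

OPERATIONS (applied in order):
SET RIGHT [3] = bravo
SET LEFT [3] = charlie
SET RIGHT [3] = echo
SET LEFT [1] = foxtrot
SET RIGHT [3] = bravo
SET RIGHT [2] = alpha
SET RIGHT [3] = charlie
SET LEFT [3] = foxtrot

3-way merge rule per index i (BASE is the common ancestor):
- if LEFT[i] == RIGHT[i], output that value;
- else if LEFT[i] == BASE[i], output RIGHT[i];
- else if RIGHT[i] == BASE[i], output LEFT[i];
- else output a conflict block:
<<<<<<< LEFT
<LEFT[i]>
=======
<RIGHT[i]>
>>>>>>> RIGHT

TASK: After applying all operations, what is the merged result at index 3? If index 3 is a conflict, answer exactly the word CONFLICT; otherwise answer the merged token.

Final LEFT:  [foxtrot, foxtrot, bravo, foxtrot]
Final RIGHT: [foxtrot, echo, alpha, charlie]
i=0: L=foxtrot R=foxtrot -> agree -> foxtrot
i=1: L=foxtrot, R=echo=BASE -> take LEFT -> foxtrot
i=2: L=bravo=BASE, R=alpha -> take RIGHT -> alpha
i=3: BASE=bravo L=foxtrot R=charlie all differ -> CONFLICT
Index 3 -> CONFLICT

Answer: CONFLICT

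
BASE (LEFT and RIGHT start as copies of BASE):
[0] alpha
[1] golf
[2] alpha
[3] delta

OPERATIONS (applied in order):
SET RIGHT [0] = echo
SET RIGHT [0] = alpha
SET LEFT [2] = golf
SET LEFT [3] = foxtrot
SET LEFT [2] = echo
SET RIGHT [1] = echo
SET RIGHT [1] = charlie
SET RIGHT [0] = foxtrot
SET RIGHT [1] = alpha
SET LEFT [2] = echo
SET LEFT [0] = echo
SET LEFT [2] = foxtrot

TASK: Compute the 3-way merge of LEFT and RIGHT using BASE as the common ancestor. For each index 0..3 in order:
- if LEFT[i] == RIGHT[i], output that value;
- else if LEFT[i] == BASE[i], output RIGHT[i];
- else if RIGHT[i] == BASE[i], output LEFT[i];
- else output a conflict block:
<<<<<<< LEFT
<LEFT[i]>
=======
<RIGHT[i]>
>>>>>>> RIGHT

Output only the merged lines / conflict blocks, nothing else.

Final LEFT:  [echo, golf, foxtrot, foxtrot]
Final RIGHT: [foxtrot, alpha, alpha, delta]
i=0: BASE=alpha L=echo R=foxtrot all differ -> CONFLICT
i=1: L=golf=BASE, R=alpha -> take RIGHT -> alpha
i=2: L=foxtrot, R=alpha=BASE -> take LEFT -> foxtrot
i=3: L=foxtrot, R=delta=BASE -> take LEFT -> foxtrot

Answer: <<<<<<< LEFT
echo
=======
foxtrot
>>>>>>> RIGHT
alpha
foxtrot
foxtrot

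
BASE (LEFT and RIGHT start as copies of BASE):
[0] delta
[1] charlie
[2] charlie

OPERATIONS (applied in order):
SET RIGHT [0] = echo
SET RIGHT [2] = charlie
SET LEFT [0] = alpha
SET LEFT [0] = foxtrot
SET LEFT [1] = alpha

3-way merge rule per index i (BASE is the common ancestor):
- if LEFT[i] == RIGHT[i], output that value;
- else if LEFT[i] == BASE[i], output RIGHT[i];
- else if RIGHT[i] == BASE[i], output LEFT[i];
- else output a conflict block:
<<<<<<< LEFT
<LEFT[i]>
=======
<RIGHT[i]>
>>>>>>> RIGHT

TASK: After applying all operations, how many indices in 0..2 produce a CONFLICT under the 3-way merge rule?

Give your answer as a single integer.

Answer: 1

Derivation:
Final LEFT:  [foxtrot, alpha, charlie]
Final RIGHT: [echo, charlie, charlie]
i=0: BASE=delta L=foxtrot R=echo all differ -> CONFLICT
i=1: L=alpha, R=charlie=BASE -> take LEFT -> alpha
i=2: L=charlie R=charlie -> agree -> charlie
Conflict count: 1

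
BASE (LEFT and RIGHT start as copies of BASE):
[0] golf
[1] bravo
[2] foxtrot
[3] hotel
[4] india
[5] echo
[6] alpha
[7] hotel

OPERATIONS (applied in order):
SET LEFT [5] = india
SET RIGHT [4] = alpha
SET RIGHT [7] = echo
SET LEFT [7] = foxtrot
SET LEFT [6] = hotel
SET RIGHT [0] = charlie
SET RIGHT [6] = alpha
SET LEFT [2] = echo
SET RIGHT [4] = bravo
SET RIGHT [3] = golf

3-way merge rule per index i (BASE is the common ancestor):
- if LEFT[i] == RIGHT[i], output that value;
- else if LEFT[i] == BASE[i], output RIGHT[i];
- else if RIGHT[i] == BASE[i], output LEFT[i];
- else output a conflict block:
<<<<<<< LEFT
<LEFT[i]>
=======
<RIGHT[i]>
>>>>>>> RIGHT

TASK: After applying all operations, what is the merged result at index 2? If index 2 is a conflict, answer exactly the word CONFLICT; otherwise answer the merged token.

Final LEFT:  [golf, bravo, echo, hotel, india, india, hotel, foxtrot]
Final RIGHT: [charlie, bravo, foxtrot, golf, bravo, echo, alpha, echo]
i=0: L=golf=BASE, R=charlie -> take RIGHT -> charlie
i=1: L=bravo R=bravo -> agree -> bravo
i=2: L=echo, R=foxtrot=BASE -> take LEFT -> echo
i=3: L=hotel=BASE, R=golf -> take RIGHT -> golf
i=4: L=india=BASE, R=bravo -> take RIGHT -> bravo
i=5: L=india, R=echo=BASE -> take LEFT -> india
i=6: L=hotel, R=alpha=BASE -> take LEFT -> hotel
i=7: BASE=hotel L=foxtrot R=echo all differ -> CONFLICT
Index 2 -> echo

Answer: echo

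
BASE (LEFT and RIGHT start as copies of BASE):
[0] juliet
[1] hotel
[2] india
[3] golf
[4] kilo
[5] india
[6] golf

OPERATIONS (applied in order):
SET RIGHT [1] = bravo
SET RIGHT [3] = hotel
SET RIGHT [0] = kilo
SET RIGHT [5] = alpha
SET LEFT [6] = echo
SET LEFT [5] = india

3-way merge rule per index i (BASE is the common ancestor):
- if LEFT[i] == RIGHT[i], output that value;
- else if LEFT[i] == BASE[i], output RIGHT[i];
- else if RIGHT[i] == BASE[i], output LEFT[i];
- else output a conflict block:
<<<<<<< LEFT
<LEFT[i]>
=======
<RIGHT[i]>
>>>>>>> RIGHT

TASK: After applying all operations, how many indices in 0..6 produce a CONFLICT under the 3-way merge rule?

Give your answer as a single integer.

Answer: 0

Derivation:
Final LEFT:  [juliet, hotel, india, golf, kilo, india, echo]
Final RIGHT: [kilo, bravo, india, hotel, kilo, alpha, golf]
i=0: L=juliet=BASE, R=kilo -> take RIGHT -> kilo
i=1: L=hotel=BASE, R=bravo -> take RIGHT -> bravo
i=2: L=india R=india -> agree -> india
i=3: L=golf=BASE, R=hotel -> take RIGHT -> hotel
i=4: L=kilo R=kilo -> agree -> kilo
i=5: L=india=BASE, R=alpha -> take RIGHT -> alpha
i=6: L=echo, R=golf=BASE -> take LEFT -> echo
Conflict count: 0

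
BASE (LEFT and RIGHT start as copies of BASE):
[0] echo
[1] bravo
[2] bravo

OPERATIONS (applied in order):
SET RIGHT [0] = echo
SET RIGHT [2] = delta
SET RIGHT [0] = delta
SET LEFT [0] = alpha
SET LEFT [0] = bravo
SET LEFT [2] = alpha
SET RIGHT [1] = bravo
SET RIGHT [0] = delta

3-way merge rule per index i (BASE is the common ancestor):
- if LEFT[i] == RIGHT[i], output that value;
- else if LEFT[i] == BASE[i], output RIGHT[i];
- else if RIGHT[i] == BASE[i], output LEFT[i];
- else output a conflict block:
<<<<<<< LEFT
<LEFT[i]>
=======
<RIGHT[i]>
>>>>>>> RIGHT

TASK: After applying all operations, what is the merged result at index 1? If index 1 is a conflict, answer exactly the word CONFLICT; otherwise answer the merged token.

Final LEFT:  [bravo, bravo, alpha]
Final RIGHT: [delta, bravo, delta]
i=0: BASE=echo L=bravo R=delta all differ -> CONFLICT
i=1: L=bravo R=bravo -> agree -> bravo
i=2: BASE=bravo L=alpha R=delta all differ -> CONFLICT
Index 1 -> bravo

Answer: bravo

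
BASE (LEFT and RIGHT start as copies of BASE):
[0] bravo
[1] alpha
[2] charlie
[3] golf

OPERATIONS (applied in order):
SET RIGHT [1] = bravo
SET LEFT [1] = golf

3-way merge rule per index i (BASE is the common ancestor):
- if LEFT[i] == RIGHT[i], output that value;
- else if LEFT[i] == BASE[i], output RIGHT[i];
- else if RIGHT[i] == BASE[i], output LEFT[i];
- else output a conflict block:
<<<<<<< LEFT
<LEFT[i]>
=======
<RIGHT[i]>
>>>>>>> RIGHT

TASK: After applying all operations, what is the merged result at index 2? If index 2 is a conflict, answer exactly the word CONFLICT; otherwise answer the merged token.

Final LEFT:  [bravo, golf, charlie, golf]
Final RIGHT: [bravo, bravo, charlie, golf]
i=0: L=bravo R=bravo -> agree -> bravo
i=1: BASE=alpha L=golf R=bravo all differ -> CONFLICT
i=2: L=charlie R=charlie -> agree -> charlie
i=3: L=golf R=golf -> agree -> golf
Index 2 -> charlie

Answer: charlie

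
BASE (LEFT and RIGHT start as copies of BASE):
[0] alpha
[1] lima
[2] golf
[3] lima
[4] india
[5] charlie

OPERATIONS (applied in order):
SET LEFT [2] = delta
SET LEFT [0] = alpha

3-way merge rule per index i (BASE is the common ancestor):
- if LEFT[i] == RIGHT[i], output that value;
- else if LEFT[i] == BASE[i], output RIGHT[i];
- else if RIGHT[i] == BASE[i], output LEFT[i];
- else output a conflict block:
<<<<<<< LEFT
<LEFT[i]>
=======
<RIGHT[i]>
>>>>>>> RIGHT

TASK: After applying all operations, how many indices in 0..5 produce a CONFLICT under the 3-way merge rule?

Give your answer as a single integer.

Answer: 0

Derivation:
Final LEFT:  [alpha, lima, delta, lima, india, charlie]
Final RIGHT: [alpha, lima, golf, lima, india, charlie]
i=0: L=alpha R=alpha -> agree -> alpha
i=1: L=lima R=lima -> agree -> lima
i=2: L=delta, R=golf=BASE -> take LEFT -> delta
i=3: L=lima R=lima -> agree -> lima
i=4: L=india R=india -> agree -> india
i=5: L=charlie R=charlie -> agree -> charlie
Conflict count: 0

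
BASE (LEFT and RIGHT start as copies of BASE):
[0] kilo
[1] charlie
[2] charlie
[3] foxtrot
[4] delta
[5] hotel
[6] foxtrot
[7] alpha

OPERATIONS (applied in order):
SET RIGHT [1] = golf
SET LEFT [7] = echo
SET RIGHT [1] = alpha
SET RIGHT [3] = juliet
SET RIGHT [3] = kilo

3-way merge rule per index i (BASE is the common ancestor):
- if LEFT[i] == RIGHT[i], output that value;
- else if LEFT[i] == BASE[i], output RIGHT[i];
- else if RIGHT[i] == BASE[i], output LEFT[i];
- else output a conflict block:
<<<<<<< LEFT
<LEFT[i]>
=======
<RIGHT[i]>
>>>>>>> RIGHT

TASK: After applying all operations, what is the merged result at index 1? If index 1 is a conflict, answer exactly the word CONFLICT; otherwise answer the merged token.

Final LEFT:  [kilo, charlie, charlie, foxtrot, delta, hotel, foxtrot, echo]
Final RIGHT: [kilo, alpha, charlie, kilo, delta, hotel, foxtrot, alpha]
i=0: L=kilo R=kilo -> agree -> kilo
i=1: L=charlie=BASE, R=alpha -> take RIGHT -> alpha
i=2: L=charlie R=charlie -> agree -> charlie
i=3: L=foxtrot=BASE, R=kilo -> take RIGHT -> kilo
i=4: L=delta R=delta -> agree -> delta
i=5: L=hotel R=hotel -> agree -> hotel
i=6: L=foxtrot R=foxtrot -> agree -> foxtrot
i=7: L=echo, R=alpha=BASE -> take LEFT -> echo
Index 1 -> alpha

Answer: alpha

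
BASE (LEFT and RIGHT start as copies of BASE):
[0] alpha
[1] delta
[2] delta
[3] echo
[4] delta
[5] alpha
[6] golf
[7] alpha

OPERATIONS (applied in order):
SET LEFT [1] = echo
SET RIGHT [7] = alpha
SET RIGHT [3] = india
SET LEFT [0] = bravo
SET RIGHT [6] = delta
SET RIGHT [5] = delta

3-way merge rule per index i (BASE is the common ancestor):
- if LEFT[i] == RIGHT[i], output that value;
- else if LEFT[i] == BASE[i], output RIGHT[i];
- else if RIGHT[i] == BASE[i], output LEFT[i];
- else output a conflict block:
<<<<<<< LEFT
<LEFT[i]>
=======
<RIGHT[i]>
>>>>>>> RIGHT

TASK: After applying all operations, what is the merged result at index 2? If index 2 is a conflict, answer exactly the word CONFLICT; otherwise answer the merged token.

Final LEFT:  [bravo, echo, delta, echo, delta, alpha, golf, alpha]
Final RIGHT: [alpha, delta, delta, india, delta, delta, delta, alpha]
i=0: L=bravo, R=alpha=BASE -> take LEFT -> bravo
i=1: L=echo, R=delta=BASE -> take LEFT -> echo
i=2: L=delta R=delta -> agree -> delta
i=3: L=echo=BASE, R=india -> take RIGHT -> india
i=4: L=delta R=delta -> agree -> delta
i=5: L=alpha=BASE, R=delta -> take RIGHT -> delta
i=6: L=golf=BASE, R=delta -> take RIGHT -> delta
i=7: L=alpha R=alpha -> agree -> alpha
Index 2 -> delta

Answer: delta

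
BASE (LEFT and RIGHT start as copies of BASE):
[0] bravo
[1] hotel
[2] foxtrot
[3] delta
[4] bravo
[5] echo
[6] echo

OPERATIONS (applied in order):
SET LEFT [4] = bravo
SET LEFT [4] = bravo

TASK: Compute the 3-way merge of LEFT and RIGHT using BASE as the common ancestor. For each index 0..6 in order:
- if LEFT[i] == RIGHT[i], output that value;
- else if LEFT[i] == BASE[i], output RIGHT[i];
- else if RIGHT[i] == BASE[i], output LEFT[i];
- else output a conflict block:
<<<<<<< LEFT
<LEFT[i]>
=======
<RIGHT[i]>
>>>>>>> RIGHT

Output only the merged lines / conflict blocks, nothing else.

Answer: bravo
hotel
foxtrot
delta
bravo
echo
echo

Derivation:
Final LEFT:  [bravo, hotel, foxtrot, delta, bravo, echo, echo]
Final RIGHT: [bravo, hotel, foxtrot, delta, bravo, echo, echo]
i=0: L=bravo R=bravo -> agree -> bravo
i=1: L=hotel R=hotel -> agree -> hotel
i=2: L=foxtrot R=foxtrot -> agree -> foxtrot
i=3: L=delta R=delta -> agree -> delta
i=4: L=bravo R=bravo -> agree -> bravo
i=5: L=echo R=echo -> agree -> echo
i=6: L=echo R=echo -> agree -> echo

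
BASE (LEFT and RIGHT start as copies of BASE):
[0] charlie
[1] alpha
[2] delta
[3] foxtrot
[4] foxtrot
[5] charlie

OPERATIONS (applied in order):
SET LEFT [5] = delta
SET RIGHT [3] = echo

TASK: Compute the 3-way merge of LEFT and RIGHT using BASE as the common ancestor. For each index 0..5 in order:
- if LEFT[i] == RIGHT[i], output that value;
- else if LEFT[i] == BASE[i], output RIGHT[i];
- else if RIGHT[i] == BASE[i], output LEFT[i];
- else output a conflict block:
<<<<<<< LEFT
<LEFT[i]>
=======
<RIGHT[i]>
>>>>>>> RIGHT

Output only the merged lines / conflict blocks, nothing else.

Final LEFT:  [charlie, alpha, delta, foxtrot, foxtrot, delta]
Final RIGHT: [charlie, alpha, delta, echo, foxtrot, charlie]
i=0: L=charlie R=charlie -> agree -> charlie
i=1: L=alpha R=alpha -> agree -> alpha
i=2: L=delta R=delta -> agree -> delta
i=3: L=foxtrot=BASE, R=echo -> take RIGHT -> echo
i=4: L=foxtrot R=foxtrot -> agree -> foxtrot
i=5: L=delta, R=charlie=BASE -> take LEFT -> delta

Answer: charlie
alpha
delta
echo
foxtrot
delta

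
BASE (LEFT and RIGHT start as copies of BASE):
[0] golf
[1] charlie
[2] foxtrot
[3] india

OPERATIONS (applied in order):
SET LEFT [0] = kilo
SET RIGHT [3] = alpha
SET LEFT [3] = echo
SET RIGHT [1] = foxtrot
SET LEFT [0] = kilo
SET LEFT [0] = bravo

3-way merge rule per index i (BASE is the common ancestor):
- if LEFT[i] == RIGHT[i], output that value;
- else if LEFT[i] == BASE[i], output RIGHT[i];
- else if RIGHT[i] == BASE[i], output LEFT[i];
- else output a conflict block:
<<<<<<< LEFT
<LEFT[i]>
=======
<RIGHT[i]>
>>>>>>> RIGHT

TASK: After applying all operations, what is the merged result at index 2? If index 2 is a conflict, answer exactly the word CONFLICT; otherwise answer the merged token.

Final LEFT:  [bravo, charlie, foxtrot, echo]
Final RIGHT: [golf, foxtrot, foxtrot, alpha]
i=0: L=bravo, R=golf=BASE -> take LEFT -> bravo
i=1: L=charlie=BASE, R=foxtrot -> take RIGHT -> foxtrot
i=2: L=foxtrot R=foxtrot -> agree -> foxtrot
i=3: BASE=india L=echo R=alpha all differ -> CONFLICT
Index 2 -> foxtrot

Answer: foxtrot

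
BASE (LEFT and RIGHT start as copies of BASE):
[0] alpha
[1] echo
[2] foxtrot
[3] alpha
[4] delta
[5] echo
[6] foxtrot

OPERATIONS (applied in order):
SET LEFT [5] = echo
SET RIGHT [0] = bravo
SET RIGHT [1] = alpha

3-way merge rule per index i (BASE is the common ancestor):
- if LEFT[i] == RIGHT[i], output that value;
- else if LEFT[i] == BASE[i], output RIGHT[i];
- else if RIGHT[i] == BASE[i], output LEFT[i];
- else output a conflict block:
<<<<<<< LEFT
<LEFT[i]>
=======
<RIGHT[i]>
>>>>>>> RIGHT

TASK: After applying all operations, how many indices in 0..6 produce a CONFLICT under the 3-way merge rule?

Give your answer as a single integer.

Answer: 0

Derivation:
Final LEFT:  [alpha, echo, foxtrot, alpha, delta, echo, foxtrot]
Final RIGHT: [bravo, alpha, foxtrot, alpha, delta, echo, foxtrot]
i=0: L=alpha=BASE, R=bravo -> take RIGHT -> bravo
i=1: L=echo=BASE, R=alpha -> take RIGHT -> alpha
i=2: L=foxtrot R=foxtrot -> agree -> foxtrot
i=3: L=alpha R=alpha -> agree -> alpha
i=4: L=delta R=delta -> agree -> delta
i=5: L=echo R=echo -> agree -> echo
i=6: L=foxtrot R=foxtrot -> agree -> foxtrot
Conflict count: 0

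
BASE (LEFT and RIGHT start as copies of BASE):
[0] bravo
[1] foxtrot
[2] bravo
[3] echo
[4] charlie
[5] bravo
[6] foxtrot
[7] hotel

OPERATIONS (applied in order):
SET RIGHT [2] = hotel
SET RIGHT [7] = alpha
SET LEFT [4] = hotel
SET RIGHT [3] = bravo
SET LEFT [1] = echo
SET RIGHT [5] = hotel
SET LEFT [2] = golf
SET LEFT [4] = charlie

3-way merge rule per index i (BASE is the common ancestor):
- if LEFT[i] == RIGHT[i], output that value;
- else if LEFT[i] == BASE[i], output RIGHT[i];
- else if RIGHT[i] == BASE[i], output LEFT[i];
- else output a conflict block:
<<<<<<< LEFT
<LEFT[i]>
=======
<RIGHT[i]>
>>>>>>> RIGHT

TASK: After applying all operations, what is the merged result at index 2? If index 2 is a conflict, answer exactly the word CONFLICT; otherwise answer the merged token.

Answer: CONFLICT

Derivation:
Final LEFT:  [bravo, echo, golf, echo, charlie, bravo, foxtrot, hotel]
Final RIGHT: [bravo, foxtrot, hotel, bravo, charlie, hotel, foxtrot, alpha]
i=0: L=bravo R=bravo -> agree -> bravo
i=1: L=echo, R=foxtrot=BASE -> take LEFT -> echo
i=2: BASE=bravo L=golf R=hotel all differ -> CONFLICT
i=3: L=echo=BASE, R=bravo -> take RIGHT -> bravo
i=4: L=charlie R=charlie -> agree -> charlie
i=5: L=bravo=BASE, R=hotel -> take RIGHT -> hotel
i=6: L=foxtrot R=foxtrot -> agree -> foxtrot
i=7: L=hotel=BASE, R=alpha -> take RIGHT -> alpha
Index 2 -> CONFLICT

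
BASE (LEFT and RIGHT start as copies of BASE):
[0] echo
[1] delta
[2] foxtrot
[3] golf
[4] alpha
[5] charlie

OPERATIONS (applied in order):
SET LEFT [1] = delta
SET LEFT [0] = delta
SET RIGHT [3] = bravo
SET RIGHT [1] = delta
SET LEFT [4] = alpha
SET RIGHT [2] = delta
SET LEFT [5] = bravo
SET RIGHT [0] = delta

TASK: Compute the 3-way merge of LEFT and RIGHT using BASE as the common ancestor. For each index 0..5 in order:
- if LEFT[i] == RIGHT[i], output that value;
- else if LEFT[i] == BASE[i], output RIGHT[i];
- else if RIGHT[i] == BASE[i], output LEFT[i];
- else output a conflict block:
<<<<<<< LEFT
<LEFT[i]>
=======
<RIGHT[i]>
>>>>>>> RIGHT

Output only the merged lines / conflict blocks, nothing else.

Answer: delta
delta
delta
bravo
alpha
bravo

Derivation:
Final LEFT:  [delta, delta, foxtrot, golf, alpha, bravo]
Final RIGHT: [delta, delta, delta, bravo, alpha, charlie]
i=0: L=delta R=delta -> agree -> delta
i=1: L=delta R=delta -> agree -> delta
i=2: L=foxtrot=BASE, R=delta -> take RIGHT -> delta
i=3: L=golf=BASE, R=bravo -> take RIGHT -> bravo
i=4: L=alpha R=alpha -> agree -> alpha
i=5: L=bravo, R=charlie=BASE -> take LEFT -> bravo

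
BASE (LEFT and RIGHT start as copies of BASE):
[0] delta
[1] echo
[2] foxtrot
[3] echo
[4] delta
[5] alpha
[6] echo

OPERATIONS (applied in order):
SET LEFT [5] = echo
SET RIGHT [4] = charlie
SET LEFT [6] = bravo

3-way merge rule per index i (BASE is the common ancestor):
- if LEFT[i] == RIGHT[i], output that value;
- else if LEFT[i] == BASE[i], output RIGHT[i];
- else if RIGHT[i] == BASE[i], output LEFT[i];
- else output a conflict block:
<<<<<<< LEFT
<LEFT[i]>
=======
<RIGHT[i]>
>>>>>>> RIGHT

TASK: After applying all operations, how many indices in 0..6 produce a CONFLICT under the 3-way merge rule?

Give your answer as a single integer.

Final LEFT:  [delta, echo, foxtrot, echo, delta, echo, bravo]
Final RIGHT: [delta, echo, foxtrot, echo, charlie, alpha, echo]
i=0: L=delta R=delta -> agree -> delta
i=1: L=echo R=echo -> agree -> echo
i=2: L=foxtrot R=foxtrot -> agree -> foxtrot
i=3: L=echo R=echo -> agree -> echo
i=4: L=delta=BASE, R=charlie -> take RIGHT -> charlie
i=5: L=echo, R=alpha=BASE -> take LEFT -> echo
i=6: L=bravo, R=echo=BASE -> take LEFT -> bravo
Conflict count: 0

Answer: 0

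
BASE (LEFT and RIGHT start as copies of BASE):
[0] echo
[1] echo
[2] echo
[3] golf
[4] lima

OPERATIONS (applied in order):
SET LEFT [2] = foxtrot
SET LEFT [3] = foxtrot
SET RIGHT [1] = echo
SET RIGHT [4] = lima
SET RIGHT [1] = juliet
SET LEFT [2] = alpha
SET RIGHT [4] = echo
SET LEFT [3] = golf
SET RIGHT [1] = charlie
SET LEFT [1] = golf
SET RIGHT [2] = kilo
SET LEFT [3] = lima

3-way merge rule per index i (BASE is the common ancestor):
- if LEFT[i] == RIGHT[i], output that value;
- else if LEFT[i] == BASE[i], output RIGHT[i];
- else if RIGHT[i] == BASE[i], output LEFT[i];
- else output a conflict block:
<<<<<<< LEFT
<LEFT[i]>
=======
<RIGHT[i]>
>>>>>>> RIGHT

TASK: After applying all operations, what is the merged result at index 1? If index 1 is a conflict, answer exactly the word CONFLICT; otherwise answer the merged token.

Final LEFT:  [echo, golf, alpha, lima, lima]
Final RIGHT: [echo, charlie, kilo, golf, echo]
i=0: L=echo R=echo -> agree -> echo
i=1: BASE=echo L=golf R=charlie all differ -> CONFLICT
i=2: BASE=echo L=alpha R=kilo all differ -> CONFLICT
i=3: L=lima, R=golf=BASE -> take LEFT -> lima
i=4: L=lima=BASE, R=echo -> take RIGHT -> echo
Index 1 -> CONFLICT

Answer: CONFLICT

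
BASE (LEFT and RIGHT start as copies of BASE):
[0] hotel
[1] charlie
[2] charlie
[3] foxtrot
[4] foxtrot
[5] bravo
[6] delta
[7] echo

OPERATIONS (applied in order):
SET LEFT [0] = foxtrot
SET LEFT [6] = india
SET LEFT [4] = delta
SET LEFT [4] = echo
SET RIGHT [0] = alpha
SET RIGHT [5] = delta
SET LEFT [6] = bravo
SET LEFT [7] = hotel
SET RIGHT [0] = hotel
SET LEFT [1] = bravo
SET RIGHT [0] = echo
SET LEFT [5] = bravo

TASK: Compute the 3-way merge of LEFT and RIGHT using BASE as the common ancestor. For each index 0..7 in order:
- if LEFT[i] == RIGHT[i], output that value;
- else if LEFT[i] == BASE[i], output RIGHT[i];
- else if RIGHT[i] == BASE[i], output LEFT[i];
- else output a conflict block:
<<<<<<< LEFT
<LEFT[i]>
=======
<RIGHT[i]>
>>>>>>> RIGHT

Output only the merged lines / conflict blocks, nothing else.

Answer: <<<<<<< LEFT
foxtrot
=======
echo
>>>>>>> RIGHT
bravo
charlie
foxtrot
echo
delta
bravo
hotel

Derivation:
Final LEFT:  [foxtrot, bravo, charlie, foxtrot, echo, bravo, bravo, hotel]
Final RIGHT: [echo, charlie, charlie, foxtrot, foxtrot, delta, delta, echo]
i=0: BASE=hotel L=foxtrot R=echo all differ -> CONFLICT
i=1: L=bravo, R=charlie=BASE -> take LEFT -> bravo
i=2: L=charlie R=charlie -> agree -> charlie
i=3: L=foxtrot R=foxtrot -> agree -> foxtrot
i=4: L=echo, R=foxtrot=BASE -> take LEFT -> echo
i=5: L=bravo=BASE, R=delta -> take RIGHT -> delta
i=6: L=bravo, R=delta=BASE -> take LEFT -> bravo
i=7: L=hotel, R=echo=BASE -> take LEFT -> hotel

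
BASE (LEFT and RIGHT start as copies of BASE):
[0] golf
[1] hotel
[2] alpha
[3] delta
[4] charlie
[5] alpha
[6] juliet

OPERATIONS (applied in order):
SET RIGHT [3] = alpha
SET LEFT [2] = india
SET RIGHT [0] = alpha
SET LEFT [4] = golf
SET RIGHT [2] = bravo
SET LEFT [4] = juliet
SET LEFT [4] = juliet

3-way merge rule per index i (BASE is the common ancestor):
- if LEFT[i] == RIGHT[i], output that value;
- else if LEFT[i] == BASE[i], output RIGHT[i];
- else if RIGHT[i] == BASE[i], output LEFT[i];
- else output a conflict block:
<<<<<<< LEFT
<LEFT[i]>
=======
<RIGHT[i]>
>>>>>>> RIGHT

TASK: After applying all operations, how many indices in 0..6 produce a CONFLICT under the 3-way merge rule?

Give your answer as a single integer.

Final LEFT:  [golf, hotel, india, delta, juliet, alpha, juliet]
Final RIGHT: [alpha, hotel, bravo, alpha, charlie, alpha, juliet]
i=0: L=golf=BASE, R=alpha -> take RIGHT -> alpha
i=1: L=hotel R=hotel -> agree -> hotel
i=2: BASE=alpha L=india R=bravo all differ -> CONFLICT
i=3: L=delta=BASE, R=alpha -> take RIGHT -> alpha
i=4: L=juliet, R=charlie=BASE -> take LEFT -> juliet
i=5: L=alpha R=alpha -> agree -> alpha
i=6: L=juliet R=juliet -> agree -> juliet
Conflict count: 1

Answer: 1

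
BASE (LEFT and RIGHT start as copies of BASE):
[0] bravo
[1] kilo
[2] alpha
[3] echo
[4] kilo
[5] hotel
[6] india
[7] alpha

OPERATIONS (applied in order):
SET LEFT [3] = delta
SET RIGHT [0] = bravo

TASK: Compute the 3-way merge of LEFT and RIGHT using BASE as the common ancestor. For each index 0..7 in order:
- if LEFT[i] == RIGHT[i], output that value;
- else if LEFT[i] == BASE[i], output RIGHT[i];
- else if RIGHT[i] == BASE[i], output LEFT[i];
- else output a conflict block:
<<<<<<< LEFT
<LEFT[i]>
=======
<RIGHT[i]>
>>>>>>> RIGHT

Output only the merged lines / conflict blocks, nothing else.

Answer: bravo
kilo
alpha
delta
kilo
hotel
india
alpha

Derivation:
Final LEFT:  [bravo, kilo, alpha, delta, kilo, hotel, india, alpha]
Final RIGHT: [bravo, kilo, alpha, echo, kilo, hotel, india, alpha]
i=0: L=bravo R=bravo -> agree -> bravo
i=1: L=kilo R=kilo -> agree -> kilo
i=2: L=alpha R=alpha -> agree -> alpha
i=3: L=delta, R=echo=BASE -> take LEFT -> delta
i=4: L=kilo R=kilo -> agree -> kilo
i=5: L=hotel R=hotel -> agree -> hotel
i=6: L=india R=india -> agree -> india
i=7: L=alpha R=alpha -> agree -> alpha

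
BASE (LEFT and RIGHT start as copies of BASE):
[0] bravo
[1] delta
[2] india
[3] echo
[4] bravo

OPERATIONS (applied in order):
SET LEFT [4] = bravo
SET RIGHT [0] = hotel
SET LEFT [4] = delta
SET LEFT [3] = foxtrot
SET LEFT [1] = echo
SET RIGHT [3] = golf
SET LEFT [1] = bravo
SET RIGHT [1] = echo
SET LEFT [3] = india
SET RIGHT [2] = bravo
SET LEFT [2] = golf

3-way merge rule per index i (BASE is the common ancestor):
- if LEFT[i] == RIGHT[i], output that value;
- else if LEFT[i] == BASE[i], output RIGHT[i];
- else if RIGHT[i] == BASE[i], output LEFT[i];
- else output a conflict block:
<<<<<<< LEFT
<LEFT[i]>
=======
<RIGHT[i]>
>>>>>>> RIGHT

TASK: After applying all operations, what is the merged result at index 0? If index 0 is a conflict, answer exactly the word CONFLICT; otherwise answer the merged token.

Answer: hotel

Derivation:
Final LEFT:  [bravo, bravo, golf, india, delta]
Final RIGHT: [hotel, echo, bravo, golf, bravo]
i=0: L=bravo=BASE, R=hotel -> take RIGHT -> hotel
i=1: BASE=delta L=bravo R=echo all differ -> CONFLICT
i=2: BASE=india L=golf R=bravo all differ -> CONFLICT
i=3: BASE=echo L=india R=golf all differ -> CONFLICT
i=4: L=delta, R=bravo=BASE -> take LEFT -> delta
Index 0 -> hotel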